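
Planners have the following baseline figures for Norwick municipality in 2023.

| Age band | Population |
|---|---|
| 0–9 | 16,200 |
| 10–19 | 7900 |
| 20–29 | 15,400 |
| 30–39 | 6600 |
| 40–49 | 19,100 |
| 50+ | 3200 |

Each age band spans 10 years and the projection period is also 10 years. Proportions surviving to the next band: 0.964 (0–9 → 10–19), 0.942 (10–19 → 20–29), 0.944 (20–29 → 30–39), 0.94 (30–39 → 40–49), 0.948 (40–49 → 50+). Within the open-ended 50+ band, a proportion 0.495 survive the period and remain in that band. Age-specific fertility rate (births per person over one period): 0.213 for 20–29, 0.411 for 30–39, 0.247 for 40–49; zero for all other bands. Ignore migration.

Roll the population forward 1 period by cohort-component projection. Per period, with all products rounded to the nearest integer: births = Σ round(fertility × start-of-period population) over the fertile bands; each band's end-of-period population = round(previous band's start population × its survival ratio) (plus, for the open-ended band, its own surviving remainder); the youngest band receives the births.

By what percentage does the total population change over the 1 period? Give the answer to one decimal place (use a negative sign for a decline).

After projecting period 1:
Births: 15400 * 0.213 = 3280, 6600 * 0.411 = 2713, 19100 * 0.247 = 4718 — total 10711
10–19: 16200 * 0.964 = 15617
20–29: 7900 * 0.942 = 7442
30–39: 15400 * 0.944 = 14538
40–49: 6600 * 0.94 = 6204
50+: 19100 * 0.948 + 3200 * 0.495 = 18107 + 1584 = 19691
End of period: [10711, 15617, 7442, 14538, 6204, 19691]
Total: 68400 → 74203; change = 5803; percentage change = 8.5%

8.5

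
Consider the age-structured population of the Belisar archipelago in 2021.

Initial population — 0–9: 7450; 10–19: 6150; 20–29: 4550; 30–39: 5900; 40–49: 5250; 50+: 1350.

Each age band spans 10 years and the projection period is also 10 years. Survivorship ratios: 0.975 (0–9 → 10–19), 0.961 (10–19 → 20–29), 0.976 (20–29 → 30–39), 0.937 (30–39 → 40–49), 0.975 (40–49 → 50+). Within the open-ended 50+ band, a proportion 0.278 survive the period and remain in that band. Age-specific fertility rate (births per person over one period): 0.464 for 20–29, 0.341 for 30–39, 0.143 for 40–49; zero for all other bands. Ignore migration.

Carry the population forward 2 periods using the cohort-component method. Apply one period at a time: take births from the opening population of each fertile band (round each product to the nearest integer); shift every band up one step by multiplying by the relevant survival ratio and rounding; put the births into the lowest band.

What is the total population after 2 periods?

33626

Numbering the bands 1..6 from youngest to oldest:
[period 1]
Births: 4550 * 0.464 = 2111  |  5900 * 0.341 = 2012  |  5250 * 0.143 = 751 → total 4874
Band 2: 7450 * 0.975 = 7264
Band 3: 6150 * 0.961 = 5910
Band 4: 4550 * 0.976 = 4441
Band 5: 5900 * 0.937 = 5528
Band 6: 5250 * 0.975 + 1350 * 0.278 = 5119 + 375 = 5494
End of period: [4874, 7264, 5910, 4441, 5528, 5494]
[period 2]
Births: 5910 * 0.464 = 2742  |  4441 * 0.341 = 1514  |  5528 * 0.143 = 791 → total 5047
Band 2: 4874 * 0.975 = 4752
Band 3: 7264 * 0.961 = 6981
Band 4: 5910 * 0.976 = 5768
Band 5: 4441 * 0.937 = 4161
Band 6: 5528 * 0.975 + 5494 * 0.278 = 5390 + 1527 = 6917
End of period: [5047, 4752, 6981, 5768, 4161, 6917]
Total after period 2: 5047 + 4752 + 6981 + 5768 + 4161 + 6917 = 33626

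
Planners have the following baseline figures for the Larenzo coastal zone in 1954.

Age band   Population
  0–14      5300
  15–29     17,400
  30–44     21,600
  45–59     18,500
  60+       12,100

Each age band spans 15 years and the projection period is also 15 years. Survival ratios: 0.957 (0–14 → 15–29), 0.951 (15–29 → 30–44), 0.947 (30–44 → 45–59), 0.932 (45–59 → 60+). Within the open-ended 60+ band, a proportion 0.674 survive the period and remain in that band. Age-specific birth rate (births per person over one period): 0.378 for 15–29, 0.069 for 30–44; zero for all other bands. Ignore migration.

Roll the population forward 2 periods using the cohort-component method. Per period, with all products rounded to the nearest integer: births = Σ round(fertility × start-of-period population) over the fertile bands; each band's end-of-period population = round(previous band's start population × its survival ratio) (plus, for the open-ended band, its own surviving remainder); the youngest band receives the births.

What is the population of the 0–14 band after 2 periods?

[period 1]
Births: 17400 × 0.378 = 6577 ; 21600 × 0.069 = 1490 → total 8067
15–29: 5300 × 0.957 = 5072
30–44: 17400 × 0.951 = 16547
45–59: 21600 × 0.947 = 20455
60+: 18500 × 0.932 + 12100 × 0.674 = 17242 + 8155 = 25397
Population now: 0–14=8067, 15–29=5072, 30–44=16547, 45–59=20455, 60+=25397
[period 2]
Births: 5072 × 0.378 = 1917 ; 16547 × 0.069 = 1142 → total 3059
15–29: 8067 × 0.957 = 7720
30–44: 5072 × 0.951 = 4823
45–59: 16547 × 0.947 = 15670
60+: 20455 × 0.932 + 25397 × 0.674 = 19064 + 17118 = 36182
Population now: 0–14=3059, 15–29=7720, 30–44=4823, 45–59=15670, 60+=36182

3059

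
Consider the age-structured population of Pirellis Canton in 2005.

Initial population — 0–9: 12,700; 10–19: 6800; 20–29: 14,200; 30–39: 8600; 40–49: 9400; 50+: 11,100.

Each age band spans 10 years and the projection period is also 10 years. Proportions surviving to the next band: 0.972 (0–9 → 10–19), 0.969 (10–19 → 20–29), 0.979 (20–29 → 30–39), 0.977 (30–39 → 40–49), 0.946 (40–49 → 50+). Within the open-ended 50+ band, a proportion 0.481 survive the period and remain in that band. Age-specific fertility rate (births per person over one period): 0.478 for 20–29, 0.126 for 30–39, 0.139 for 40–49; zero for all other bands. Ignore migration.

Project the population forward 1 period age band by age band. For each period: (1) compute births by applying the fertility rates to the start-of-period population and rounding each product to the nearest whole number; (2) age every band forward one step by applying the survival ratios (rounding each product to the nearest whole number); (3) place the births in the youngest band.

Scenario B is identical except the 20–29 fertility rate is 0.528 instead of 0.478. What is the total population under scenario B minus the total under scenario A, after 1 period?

Call the bands 1 to 6, youngest first.
Period 1:
Births: 14200 * 0.478 = 6788  |  8600 * 0.126 = 1084  |  9400 * 0.139 = 1307 → 9179
Band 2: 12700 * 0.972 = 12344
Band 3: 6800 * 0.969 = 6589
Band 4: 14200 * 0.979 = 13902
Band 5: 8600 * 0.977 = 8402
Band 6: 9400 * 0.946 + 11100 * 0.481 = 8892 + 5339 = 14231
End of period: [9179, 12344, 6589, 13902, 8402, 14231]
Scenario A total after 1 period: 64647
Scenario B projection —
Period 1:
Births: 14200 * 0.528 = 7498  |  8600 * 0.126 = 1084  |  9400 * 0.139 = 1307 → 9889
Band 2: 12700 * 0.972 = 12344
Band 3: 6800 * 0.969 = 6589
Band 4: 14200 * 0.979 = 13902
Band 5: 8600 * 0.977 = 8402
Band 6: 9400 * 0.946 + 11100 * 0.481 = 8892 + 5339 = 14231
End of period: [9889, 12344, 6589, 13902, 8402, 14231]
Scenario B total after 1 period: 65357
Difference B − A = 65357 − 64647 = 710

710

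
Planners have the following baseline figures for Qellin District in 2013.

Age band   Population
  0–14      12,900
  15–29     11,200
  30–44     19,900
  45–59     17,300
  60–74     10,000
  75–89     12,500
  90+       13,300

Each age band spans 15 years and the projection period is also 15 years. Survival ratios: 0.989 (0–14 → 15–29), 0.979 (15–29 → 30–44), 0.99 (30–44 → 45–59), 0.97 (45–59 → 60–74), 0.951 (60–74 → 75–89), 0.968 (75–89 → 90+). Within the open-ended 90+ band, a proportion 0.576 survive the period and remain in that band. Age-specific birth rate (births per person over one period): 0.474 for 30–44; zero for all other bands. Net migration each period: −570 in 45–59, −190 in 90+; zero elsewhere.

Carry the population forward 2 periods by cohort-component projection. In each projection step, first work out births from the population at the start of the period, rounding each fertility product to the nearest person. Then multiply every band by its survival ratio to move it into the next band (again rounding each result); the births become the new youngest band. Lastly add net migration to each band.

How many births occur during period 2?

5197

— Period 1 —
Births: 19900 * 0.474 = 9433
15–29: 12900 * 0.989 = 12758
30–44: 11200 * 0.979 = 10965
45–59: 19900 * 0.99 = 19701
60–74: 17300 * 0.97 = 16781
75–89: 10000 * 0.951 = 9510
90+: 12500 * 0.968 + 13300 * 0.576 = 12100 + 7661 = 19761
Net migration: 45–59 − 570 → 19131; 90+ − 190 → 19571
→ [9433, 12758, 10965, 19131, 16781, 9510, 19571]
— Period 2 —
Births: 10965 * 0.474 = 5197
15–29: 9433 * 0.989 = 9329
30–44: 12758 * 0.979 = 12490
45–59: 10965 * 0.99 = 10855
60–74: 19131 * 0.97 = 18557
75–89: 16781 * 0.951 = 15959
90+: 9510 * 0.968 + 19571 * 0.576 = 9206 + 11273 = 20479
Net migration: 45–59 − 570 → 10285; 90+ − 190 → 20289
→ [5197, 9329, 12490, 10285, 18557, 15959, 20289]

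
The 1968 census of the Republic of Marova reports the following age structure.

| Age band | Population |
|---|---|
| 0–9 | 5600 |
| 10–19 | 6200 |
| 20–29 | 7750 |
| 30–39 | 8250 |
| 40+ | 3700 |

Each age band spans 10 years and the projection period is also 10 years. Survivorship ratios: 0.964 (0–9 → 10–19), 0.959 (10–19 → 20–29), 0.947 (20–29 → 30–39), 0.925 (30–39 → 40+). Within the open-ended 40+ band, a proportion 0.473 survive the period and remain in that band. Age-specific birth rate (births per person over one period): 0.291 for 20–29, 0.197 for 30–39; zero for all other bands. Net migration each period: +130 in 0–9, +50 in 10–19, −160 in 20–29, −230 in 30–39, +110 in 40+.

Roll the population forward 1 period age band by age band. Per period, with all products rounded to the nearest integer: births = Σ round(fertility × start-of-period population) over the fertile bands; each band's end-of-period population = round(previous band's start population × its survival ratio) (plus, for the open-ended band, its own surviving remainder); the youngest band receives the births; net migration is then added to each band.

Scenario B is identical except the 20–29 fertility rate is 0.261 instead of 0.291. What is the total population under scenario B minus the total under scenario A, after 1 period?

-232

Call the groups 1 to 5, youngest first.
Period 1.
Births: 7750 × 0.291 = 2255, 8250 × 0.197 = 1625 ⇒ total 3880
Group 2: 5600 × 0.964 = 5398
Group 3: 6200 × 0.959 = 5946
Group 4: 7750 × 0.947 = 7339
Group 5: 8250 × 0.925 + 3700 × 0.473 = 7631 + 1750 = 9381
Net migration: Group 1 + 130 → 4010; Group 2 + 50 → 5448; Group 3 − 160 → 5786; Group 4 − 230 → 7109; Group 5 + 110 → 9491
Giving 4010 / 5448 / 5786 / 7109 / 9491.
Scenario A total after 1 period: 31844
Scenario B projection —
Period 1.
Births: 7750 × 0.261 = 2023, 8250 × 0.197 = 1625 ⇒ total 3648
Group 2: 5600 × 0.964 = 5398
Group 3: 6200 × 0.959 = 5946
Group 4: 7750 × 0.947 = 7339
Group 5: 8250 × 0.925 + 3700 × 0.473 = 7631 + 1750 = 9381
Net migration: Group 1 + 130 → 3778; Group 2 + 50 → 5448; Group 3 − 160 → 5786; Group 4 − 230 → 7109; Group 5 + 110 → 9491
Giving 3778 / 5448 / 5786 / 7109 / 9491.
Scenario B total after 1 period: 31612
Difference B − A = 31612 − 31844 = -232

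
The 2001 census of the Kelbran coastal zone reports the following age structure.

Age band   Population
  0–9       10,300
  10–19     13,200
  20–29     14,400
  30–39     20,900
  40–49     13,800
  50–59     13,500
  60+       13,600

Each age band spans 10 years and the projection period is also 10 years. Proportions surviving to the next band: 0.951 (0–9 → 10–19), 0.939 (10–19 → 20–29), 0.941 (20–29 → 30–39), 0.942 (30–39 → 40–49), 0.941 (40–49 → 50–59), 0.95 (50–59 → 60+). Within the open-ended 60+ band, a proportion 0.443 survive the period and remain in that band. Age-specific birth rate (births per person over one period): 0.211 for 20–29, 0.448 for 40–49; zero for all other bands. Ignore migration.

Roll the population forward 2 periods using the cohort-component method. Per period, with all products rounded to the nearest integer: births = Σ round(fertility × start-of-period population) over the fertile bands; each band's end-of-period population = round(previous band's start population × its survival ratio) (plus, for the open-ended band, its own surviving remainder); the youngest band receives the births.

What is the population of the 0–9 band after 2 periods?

11435

Let group 1 be 0–9 through group 7 = 60+.
— Period 1 —
Births: 14400 × 0.211 = 3038 ; 13800 × 0.448 = 6182 ⇒ total 9220
Group 2: 10300 × 0.951 = 9795
Group 3: 13200 × 0.939 = 12395
Group 4: 14400 × 0.941 = 13550
Group 5: 20900 × 0.942 = 19688
Group 6: 13800 × 0.941 = 12986
Group 7: 13500 × 0.95 + 13600 × 0.443 = 12825 + 6025 = 18850
Giving 9220 / 9795 / 12395 / 13550 / 19688 / 12986 / 18850.
— Period 2 —
Births: 12395 × 0.211 = 2615 ; 19688 × 0.448 = 8820 ⇒ total 11435
Group 2: 9220 × 0.951 = 8768
Group 3: 9795 × 0.939 = 9198
Group 4: 12395 × 0.941 = 11664
Group 5: 13550 × 0.942 = 12764
Group 6: 19688 × 0.941 = 18526
Group 7: 12986 × 0.95 + 18850 × 0.443 = 12337 + 8351 = 20688
Giving 11435 / 8768 / 9198 / 11664 / 12764 / 18526 / 20688.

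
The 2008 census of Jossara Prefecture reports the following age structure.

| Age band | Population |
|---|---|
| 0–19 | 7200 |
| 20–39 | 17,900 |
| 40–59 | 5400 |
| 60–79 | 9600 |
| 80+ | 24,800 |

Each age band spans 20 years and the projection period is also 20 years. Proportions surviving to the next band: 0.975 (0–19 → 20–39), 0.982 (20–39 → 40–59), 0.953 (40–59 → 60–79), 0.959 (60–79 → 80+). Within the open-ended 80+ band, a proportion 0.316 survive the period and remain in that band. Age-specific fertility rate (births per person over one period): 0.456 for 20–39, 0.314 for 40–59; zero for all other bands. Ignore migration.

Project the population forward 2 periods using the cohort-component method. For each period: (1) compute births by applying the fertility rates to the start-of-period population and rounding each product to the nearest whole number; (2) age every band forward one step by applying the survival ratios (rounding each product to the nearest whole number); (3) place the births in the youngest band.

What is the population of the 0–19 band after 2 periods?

(Groups numbered youngest = 1 to oldest = 5.)
Period 1:
Births: 17900 * 0.456 = 8162, 5400 * 0.314 = 1696 → 9858
Group 2: 7200 * 0.975 = 7020
Group 3: 17900 * 0.982 = 17578
Group 4: 5400 * 0.953 = 5146
Group 5: 9600 * 0.959 + 24800 * 0.316 = 9206 + 7837 = 17043
End of period: [9858, 7020, 17578, 5146, 17043]
Period 2:
Births: 7020 * 0.456 = 3201, 17578 * 0.314 = 5519 → 8720
Group 2: 9858 * 0.975 = 9612
Group 3: 7020 * 0.982 = 6894
Group 4: 17578 * 0.953 = 16752
Group 5: 5146 * 0.959 + 17043 * 0.316 = 4935 + 5386 = 10321
End of period: [8720, 9612, 6894, 16752, 10321]

8720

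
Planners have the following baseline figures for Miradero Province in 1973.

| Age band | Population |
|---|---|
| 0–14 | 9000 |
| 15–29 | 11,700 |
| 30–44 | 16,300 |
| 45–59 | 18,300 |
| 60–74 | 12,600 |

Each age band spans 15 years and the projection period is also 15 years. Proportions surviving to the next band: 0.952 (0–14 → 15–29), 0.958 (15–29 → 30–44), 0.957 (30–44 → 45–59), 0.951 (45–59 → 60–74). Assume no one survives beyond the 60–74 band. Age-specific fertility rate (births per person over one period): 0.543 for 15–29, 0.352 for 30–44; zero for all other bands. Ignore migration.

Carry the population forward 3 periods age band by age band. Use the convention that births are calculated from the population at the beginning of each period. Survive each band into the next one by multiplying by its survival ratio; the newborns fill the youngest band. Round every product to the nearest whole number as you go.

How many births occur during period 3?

9139

Call the bands 1 to 5, youngest first.
— Period 1 —
Births: 11700 × 0.543 = 6353, 16300 × 0.352 = 5738 ⇒ total 12091
Band 2: 9000 × 0.952 = 8568
Band 3: 11700 × 0.958 = 11209
Band 4: 16300 × 0.957 = 15599
Band 5: 18300 × 0.951 = 17403
→ [12091, 8568, 11209, 15599, 17403]
— Period 2 —
Births: 8568 × 0.543 = 4652, 11209 × 0.352 = 3946 ⇒ total 8598
Band 2: 12091 × 0.952 = 11511
Band 3: 8568 × 0.958 = 8208
Band 4: 11209 × 0.957 = 10727
Band 5: 15599 × 0.951 = 14835
→ [8598, 11511, 8208, 10727, 14835]
— Period 3 —
Births: 11511 × 0.543 = 6250, 8208 × 0.352 = 2889 ⇒ total 9139
Band 2: 8598 × 0.952 = 8185
Band 3: 11511 × 0.958 = 11028
Band 4: 8208 × 0.957 = 7855
Band 5: 10727 × 0.951 = 10201
→ [9139, 8185, 11028, 7855, 10201]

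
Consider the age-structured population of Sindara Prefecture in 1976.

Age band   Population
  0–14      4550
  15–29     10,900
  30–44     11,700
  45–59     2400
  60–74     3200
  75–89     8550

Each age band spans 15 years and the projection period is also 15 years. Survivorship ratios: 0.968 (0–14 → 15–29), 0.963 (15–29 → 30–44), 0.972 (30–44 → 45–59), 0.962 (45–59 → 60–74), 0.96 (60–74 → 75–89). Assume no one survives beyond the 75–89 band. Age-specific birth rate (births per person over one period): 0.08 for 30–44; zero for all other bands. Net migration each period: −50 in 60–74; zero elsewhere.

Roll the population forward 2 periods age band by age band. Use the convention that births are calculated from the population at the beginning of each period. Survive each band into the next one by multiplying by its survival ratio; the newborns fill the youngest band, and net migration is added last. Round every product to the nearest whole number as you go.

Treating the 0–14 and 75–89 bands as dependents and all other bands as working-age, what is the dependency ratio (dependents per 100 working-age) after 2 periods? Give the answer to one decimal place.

11.5

Numbering the bands 1..6 from youngest to oldest:
— Period 1 —
Births: 11700 × 0.08 = 936
Band 2: 4550 × 0.968 = 4404
Band 3: 10900 × 0.963 = 10497
Band 4: 11700 × 0.972 = 11372
Band 5: 2400 × 0.962 = 2309
Band 6: 3200 × 0.96 = 3072
Net migration: Band 5 − 50 → 2259
End of period: [936, 4404, 10497, 11372, 2259, 3072]
— Period 2 —
Births: 10497 × 0.08 = 840
Band 2: 936 × 0.968 = 906
Band 3: 4404 × 0.963 = 4241
Band 4: 10497 × 0.972 = 10203
Band 5: 11372 × 0.962 = 10940
Band 6: 2259 × 0.96 = 2169
Net migration: Band 5 − 50 → 10890
End of period: [840, 906, 4241, 10203, 10890, 2169]
Dependents (band 0–14 + band 75–89) = 840 + 2169 = 3009; working-age = 26240; ratio = 3009/26240 × 100 = 11.5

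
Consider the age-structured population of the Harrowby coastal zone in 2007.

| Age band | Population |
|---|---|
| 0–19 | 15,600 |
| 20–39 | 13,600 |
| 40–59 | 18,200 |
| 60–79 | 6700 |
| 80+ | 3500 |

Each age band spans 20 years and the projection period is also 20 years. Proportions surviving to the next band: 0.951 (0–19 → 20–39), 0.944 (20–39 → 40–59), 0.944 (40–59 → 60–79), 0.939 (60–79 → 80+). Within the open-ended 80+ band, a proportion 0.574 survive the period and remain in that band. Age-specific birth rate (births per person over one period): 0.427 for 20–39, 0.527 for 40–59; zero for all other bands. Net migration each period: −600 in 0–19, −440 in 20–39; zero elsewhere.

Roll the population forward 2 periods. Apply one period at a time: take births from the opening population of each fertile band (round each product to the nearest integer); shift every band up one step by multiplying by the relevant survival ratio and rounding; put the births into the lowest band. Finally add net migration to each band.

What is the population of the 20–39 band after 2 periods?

13633

(Groups numbered youngest = 1 to oldest = 5.)
— Period 1 —
Births: 13600 * 0.427 = 5807 ; 18200 * 0.527 = 9591 → 15398
Group 2: 15600 * 0.951 = 14836
Group 3: 13600 * 0.944 = 12838
Group 4: 18200 * 0.944 = 17181
Group 5: 6700 * 0.939 + 3500 * 0.574 = 6291 + 2009 = 8300
Net migration: Group 1 − 600 → 14798; Group 2 − 440 → 14396
→ [14798, 14396, 12838, 17181, 8300]
— Period 2 —
Births: 14396 * 0.427 = 6147 ; 12838 * 0.527 = 6766 → 12913
Group 2: 14798 * 0.951 = 14073
Group 3: 14396 * 0.944 = 13590
Group 4: 12838 * 0.944 = 12119
Group 5: 17181 * 0.939 + 8300 * 0.574 = 16133 + 4764 = 20897
Net migration: Group 1 − 600 → 12313; Group 2 − 440 → 13633
→ [12313, 13633, 13590, 12119, 20897]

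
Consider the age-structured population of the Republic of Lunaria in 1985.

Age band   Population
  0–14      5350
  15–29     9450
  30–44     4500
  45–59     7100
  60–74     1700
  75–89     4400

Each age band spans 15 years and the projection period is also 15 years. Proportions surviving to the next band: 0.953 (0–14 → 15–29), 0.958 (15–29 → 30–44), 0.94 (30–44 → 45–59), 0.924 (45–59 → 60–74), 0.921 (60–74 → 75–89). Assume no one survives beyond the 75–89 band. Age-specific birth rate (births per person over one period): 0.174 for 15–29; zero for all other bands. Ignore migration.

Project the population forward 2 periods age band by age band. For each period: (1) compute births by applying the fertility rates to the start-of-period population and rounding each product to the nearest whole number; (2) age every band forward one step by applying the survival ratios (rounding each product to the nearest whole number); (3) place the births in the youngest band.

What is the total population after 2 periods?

25800

(Bands numbered youngest = 1 to oldest = 6.)
After projecting period 1:
Births: 9450 × 0.174 = 1644
Band 2: 5350 × 0.953 = 5099
Band 3: 9450 × 0.958 = 9053
Band 4: 4500 × 0.94 = 4230
Band 5: 7100 × 0.924 = 6560
Band 6: 1700 × 0.921 = 1566
Giving 1644 / 5099 / 9053 / 4230 / 6560 / 1566.
After projecting period 2:
Births: 5099 × 0.174 = 887
Band 2: 1644 × 0.953 = 1567
Band 3: 5099 × 0.958 = 4885
Band 4: 9053 × 0.94 = 8510
Band 5: 4230 × 0.924 = 3909
Band 6: 6560 × 0.921 = 6042
Giving 887 / 1567 / 4885 / 8510 / 3909 / 6042.
Total after period 2: 887 + 1567 + 4885 + 8510 + 3909 + 6042 = 25800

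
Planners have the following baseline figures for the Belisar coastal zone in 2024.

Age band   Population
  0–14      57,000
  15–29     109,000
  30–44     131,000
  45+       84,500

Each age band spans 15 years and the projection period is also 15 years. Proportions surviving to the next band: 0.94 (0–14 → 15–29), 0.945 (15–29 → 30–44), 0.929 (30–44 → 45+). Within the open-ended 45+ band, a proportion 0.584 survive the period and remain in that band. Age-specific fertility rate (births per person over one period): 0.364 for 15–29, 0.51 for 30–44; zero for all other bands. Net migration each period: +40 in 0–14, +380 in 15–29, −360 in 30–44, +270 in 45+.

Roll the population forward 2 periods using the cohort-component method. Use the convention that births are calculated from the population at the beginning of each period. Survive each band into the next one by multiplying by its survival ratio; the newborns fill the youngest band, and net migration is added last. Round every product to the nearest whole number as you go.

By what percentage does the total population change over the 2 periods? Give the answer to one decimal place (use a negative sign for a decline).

9.8

After projecting period 1:
Births: 109000 * 0.364 = 39676, 131000 * 0.51 = 66810 ⇒ total 106486
15–29: 57000 * 0.94 = 53580
30–44: 109000 * 0.945 = 103005
45+: 131000 * 0.929 + 84500 * 0.584 = 121699 + 49348 = 171047
Net migration: 0–14 + 40 → 106526; 15–29 + 380 → 53960; 30–44 − 360 → 102645; 45+ + 270 → 171317
→ [106526, 53960, 102645, 171317]
After projecting period 2:
Births: 53960 * 0.364 = 19641, 102645 * 0.51 = 52349 ⇒ total 71990
15–29: 106526 * 0.94 = 100134
30–44: 53960 * 0.945 = 50992
45+: 102645 * 0.929 + 171317 * 0.584 = 95357 + 100049 = 195406
Net migration: 0–14 + 40 → 72030; 15–29 + 380 → 100514; 30–44 − 360 → 50632; 45+ + 270 → 195676
→ [72030, 100514, 50632, 195676]
Total: 381500 → 418852; change = 37352; percentage change = 9.8%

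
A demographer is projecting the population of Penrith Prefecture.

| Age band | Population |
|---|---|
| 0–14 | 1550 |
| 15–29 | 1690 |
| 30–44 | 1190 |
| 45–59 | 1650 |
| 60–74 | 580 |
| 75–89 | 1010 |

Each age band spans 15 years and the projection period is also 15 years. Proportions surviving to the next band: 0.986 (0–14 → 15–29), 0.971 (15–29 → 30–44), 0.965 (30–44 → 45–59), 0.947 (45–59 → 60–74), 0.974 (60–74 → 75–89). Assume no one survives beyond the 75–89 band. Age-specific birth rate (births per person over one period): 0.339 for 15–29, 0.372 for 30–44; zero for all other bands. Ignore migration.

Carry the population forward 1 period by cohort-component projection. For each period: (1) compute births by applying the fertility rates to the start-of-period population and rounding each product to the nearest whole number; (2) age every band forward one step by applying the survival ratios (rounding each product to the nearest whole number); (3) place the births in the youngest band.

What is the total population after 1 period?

7461

(Groups numbered youngest = 1 to oldest = 6.)
— Period 1 —
Births: 1690 * 0.339 = 573  |  1190 * 0.372 = 443 — total 1016
Group 2: 1550 * 0.986 = 1528
Group 3: 1690 * 0.971 = 1641
Group 4: 1190 * 0.965 = 1148
Group 5: 1650 * 0.947 = 1563
Group 6: 580 * 0.974 = 565
→ [1016, 1528, 1641, 1148, 1563, 565]
Total after period 1: 1016 + 1528 + 1641 + 1148 + 1563 + 565 = 7461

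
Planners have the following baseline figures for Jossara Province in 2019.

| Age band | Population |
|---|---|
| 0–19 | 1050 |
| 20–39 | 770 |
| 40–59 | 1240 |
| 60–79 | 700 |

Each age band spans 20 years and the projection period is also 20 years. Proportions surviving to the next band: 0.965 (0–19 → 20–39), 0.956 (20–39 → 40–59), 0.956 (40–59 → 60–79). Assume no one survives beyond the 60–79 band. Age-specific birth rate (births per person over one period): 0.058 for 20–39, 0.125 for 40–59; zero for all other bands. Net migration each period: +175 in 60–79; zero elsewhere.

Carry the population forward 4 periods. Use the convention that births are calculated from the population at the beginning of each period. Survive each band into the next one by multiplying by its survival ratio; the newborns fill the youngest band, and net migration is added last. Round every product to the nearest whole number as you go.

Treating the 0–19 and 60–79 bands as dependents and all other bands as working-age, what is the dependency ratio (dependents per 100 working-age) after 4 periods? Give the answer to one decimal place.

143.4

Numbering the groups 1..4 from youngest to oldest:
Period 1:
Births: 770 × 0.058 = 45  |  1240 × 0.125 = 155 → 200
Group 2: 1050 × 0.965 = 1013
Group 3: 770 × 0.956 = 736
Group 4: 1240 × 0.956 = 1185
Net migration: Group 4 + 175 → 1360
Giving 200 / 1013 / 736 / 1360.
Period 2:
Births: 1013 × 0.058 = 59  |  736 × 0.125 = 92 → 151
Group 2: 200 × 0.965 = 193
Group 3: 1013 × 0.956 = 968
Group 4: 736 × 0.956 = 704
Net migration: Group 4 + 175 → 879
Giving 151 / 193 / 968 / 879.
Period 3:
Births: 193 × 0.058 = 11  |  968 × 0.125 = 121 → 132
Group 2: 151 × 0.965 = 146
Group 3: 193 × 0.956 = 185
Group 4: 968 × 0.956 = 925
Net migration: Group 4 + 175 → 1100
Giving 132 / 146 / 185 / 1100.
Period 4:
Births: 146 × 0.058 = 8  |  185 × 0.125 = 23 → 31
Group 2: 132 × 0.965 = 127
Group 3: 146 × 0.956 = 140
Group 4: 185 × 0.956 = 177
Net migration: Group 4 + 175 → 352
Giving 31 / 127 / 140 / 352.
Dependents (band 0–19 + band 60–79) = 31 + 352 = 383; working-age = 267; ratio = 383/267 × 100 = 143.4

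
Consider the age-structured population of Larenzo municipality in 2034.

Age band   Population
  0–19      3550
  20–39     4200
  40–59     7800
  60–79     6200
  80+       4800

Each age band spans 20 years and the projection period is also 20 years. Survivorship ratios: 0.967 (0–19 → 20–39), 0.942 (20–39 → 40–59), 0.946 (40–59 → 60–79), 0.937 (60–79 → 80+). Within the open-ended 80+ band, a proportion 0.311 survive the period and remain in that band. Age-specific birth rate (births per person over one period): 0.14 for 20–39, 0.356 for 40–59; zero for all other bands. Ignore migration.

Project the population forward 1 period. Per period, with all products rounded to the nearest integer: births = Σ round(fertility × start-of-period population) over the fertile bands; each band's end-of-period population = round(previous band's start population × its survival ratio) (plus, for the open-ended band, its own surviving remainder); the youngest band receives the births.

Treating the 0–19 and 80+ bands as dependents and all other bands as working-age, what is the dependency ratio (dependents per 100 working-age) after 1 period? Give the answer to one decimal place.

Let group 1 be 0–19 through group 5 = 80+.
[period 1]
Births: 4200 × 0.14 = 588  |  7800 × 0.356 = 2777 → 3365
Group 2: 3550 × 0.967 = 3433
Group 3: 4200 × 0.942 = 3956
Group 4: 7800 × 0.946 = 7379
Group 5: 6200 × 0.937 + 4800 × 0.311 = 5809 + 1493 = 7302
End of period: [3365, 3433, 3956, 7379, 7302]
Dependents (band 0–19 + band 80+) = 3365 + 7302 = 10667; working-age = 14768; ratio = 10667/14768 × 100 = 72.2

72.2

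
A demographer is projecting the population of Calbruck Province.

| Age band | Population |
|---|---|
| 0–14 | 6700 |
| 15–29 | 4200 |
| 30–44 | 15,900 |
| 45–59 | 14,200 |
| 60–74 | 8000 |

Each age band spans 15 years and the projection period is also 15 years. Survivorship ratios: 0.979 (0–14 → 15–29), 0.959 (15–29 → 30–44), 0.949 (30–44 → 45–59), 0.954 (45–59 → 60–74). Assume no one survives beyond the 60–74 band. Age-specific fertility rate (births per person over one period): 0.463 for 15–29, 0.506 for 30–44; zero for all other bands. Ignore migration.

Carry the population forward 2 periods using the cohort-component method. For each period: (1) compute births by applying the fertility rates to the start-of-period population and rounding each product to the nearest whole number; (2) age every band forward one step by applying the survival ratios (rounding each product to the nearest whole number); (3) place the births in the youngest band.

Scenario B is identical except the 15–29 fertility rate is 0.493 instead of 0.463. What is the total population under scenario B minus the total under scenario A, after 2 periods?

[period 1]
Births: 4200 × 0.463 = 1945 ; 15900 × 0.506 = 8045 → 9990
15–29: 6700 × 0.979 = 6559
30–44: 4200 × 0.959 = 4028
45–59: 15900 × 0.949 = 15089
60–74: 14200 × 0.954 = 13547
End of period: [9990, 6559, 4028, 15089, 13547]
[period 2]
Births: 6559 × 0.463 = 3037 ; 4028 × 0.506 = 2038 → 5075
15–29: 9990 × 0.979 = 9780
30–44: 6559 × 0.959 = 6290
45–59: 4028 × 0.949 = 3823
60–74: 15089 × 0.954 = 14395
End of period: [5075, 9780, 6290, 3823, 14395]
Scenario A total after 2 periods: 39363
Scenario B projection —
[period 1]
Births: 4200 × 0.493 = 2071 ; 15900 × 0.506 = 8045 → 10116
15–29: 6700 × 0.979 = 6559
30–44: 4200 × 0.959 = 4028
45–59: 15900 × 0.949 = 15089
60–74: 14200 × 0.954 = 13547
End of period: [10116, 6559, 4028, 15089, 13547]
[period 2]
Births: 6559 × 0.493 = 3234 ; 4028 × 0.506 = 2038 → 5272
15–29: 10116 × 0.979 = 9904
30–44: 6559 × 0.959 = 6290
45–59: 4028 × 0.949 = 3823
60–74: 15089 × 0.954 = 14395
End of period: [5272, 9904, 6290, 3823, 14395]
Scenario B total after 2 periods: 39684
Difference B − A = 39684 − 39363 = 321

321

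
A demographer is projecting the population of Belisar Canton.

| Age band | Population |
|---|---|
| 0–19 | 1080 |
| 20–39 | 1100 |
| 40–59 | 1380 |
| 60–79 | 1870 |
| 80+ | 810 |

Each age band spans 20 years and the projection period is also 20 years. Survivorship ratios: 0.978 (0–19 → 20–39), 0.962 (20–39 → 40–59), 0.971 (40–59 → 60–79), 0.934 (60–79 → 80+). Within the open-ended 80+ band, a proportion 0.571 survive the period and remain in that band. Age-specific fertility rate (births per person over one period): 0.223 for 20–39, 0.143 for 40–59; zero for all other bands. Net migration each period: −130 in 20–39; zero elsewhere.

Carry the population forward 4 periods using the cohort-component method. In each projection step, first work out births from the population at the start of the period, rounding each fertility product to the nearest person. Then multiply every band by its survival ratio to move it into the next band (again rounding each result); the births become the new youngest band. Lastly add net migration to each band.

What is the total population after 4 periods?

2820

— Period 1 —
Births: 1100 * 0.223 = 245, 1380 * 0.143 = 197 ⇒ total 442
20–39: 1080 * 0.978 = 1056
40–59: 1100 * 0.962 = 1058
60–79: 1380 * 0.971 = 1340
80+: 1870 * 0.934 + 810 * 0.571 = 1747 + 463 = 2210
Net migration: 20–39 − 130 → 926
→ [442, 926, 1058, 1340, 2210]
— Period 2 —
Births: 926 * 0.223 = 206, 1058 * 0.143 = 151 ⇒ total 357
20–39: 442 * 0.978 = 432
40–59: 926 * 0.962 = 891
60–79: 1058 * 0.971 = 1027
80+: 1340 * 0.934 + 2210 * 0.571 = 1252 + 1262 = 2514
Net migration: 20–39 − 130 → 302
→ [357, 302, 891, 1027, 2514]
— Period 3 —
Births: 302 * 0.223 = 67, 891 * 0.143 = 127 ⇒ total 194
20–39: 357 * 0.978 = 349
40–59: 302 * 0.962 = 291
60–79: 891 * 0.971 = 865
80+: 1027 * 0.934 + 2514 * 0.571 = 959 + 1435 = 2394
Net migration: 20–39 − 130 → 219
→ [194, 219, 291, 865, 2394]
— Period 4 —
Births: 219 * 0.223 = 49, 291 * 0.143 = 42 ⇒ total 91
20–39: 194 * 0.978 = 190
40–59: 219 * 0.962 = 211
60–79: 291 * 0.971 = 283
80+: 865 * 0.934 + 2394 * 0.571 = 808 + 1367 = 2175
Net migration: 20–39 − 130 → 60
→ [91, 60, 211, 283, 2175]
Total after period 4: 91 + 60 + 211 + 283 + 2175 = 2820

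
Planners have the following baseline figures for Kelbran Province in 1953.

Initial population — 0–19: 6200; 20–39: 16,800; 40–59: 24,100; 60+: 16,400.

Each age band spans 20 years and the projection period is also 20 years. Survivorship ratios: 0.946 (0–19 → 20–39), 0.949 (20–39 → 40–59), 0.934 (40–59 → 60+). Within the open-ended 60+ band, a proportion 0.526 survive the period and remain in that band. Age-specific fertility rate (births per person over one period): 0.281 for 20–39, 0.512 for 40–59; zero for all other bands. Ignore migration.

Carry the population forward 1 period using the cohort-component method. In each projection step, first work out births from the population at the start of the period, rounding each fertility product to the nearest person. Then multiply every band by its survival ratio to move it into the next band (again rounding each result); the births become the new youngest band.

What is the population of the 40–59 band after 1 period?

15943

— Period 1 —
Births: 16800 × 0.281 = 4721, 24100 × 0.512 = 12339 ⇒ total 17060
20–39: 6200 × 0.946 = 5865
40–59: 16800 × 0.949 = 15943
60+: 24100 × 0.934 + 16400 × 0.526 = 22509 + 8626 = 31135
End of period: [17060, 5865, 15943, 31135]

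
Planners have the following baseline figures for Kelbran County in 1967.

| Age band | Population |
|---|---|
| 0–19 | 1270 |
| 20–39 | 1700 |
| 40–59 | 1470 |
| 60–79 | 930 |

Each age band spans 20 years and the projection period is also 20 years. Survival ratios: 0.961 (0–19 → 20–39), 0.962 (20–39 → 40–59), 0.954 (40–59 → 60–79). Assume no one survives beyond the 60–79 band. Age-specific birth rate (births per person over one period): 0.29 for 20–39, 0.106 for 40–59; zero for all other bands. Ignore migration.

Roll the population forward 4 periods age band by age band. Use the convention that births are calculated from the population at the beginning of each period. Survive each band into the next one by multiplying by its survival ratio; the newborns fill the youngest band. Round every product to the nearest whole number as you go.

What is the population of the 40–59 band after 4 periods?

487

Period 1:
Births: 1700 × 0.29 = 493 ; 1470 × 0.106 = 156 — total 649
20–39: 1270 × 0.961 = 1220
40–59: 1700 × 0.962 = 1635
60–79: 1470 × 0.954 = 1402
End of period: [649, 1220, 1635, 1402]
Period 2:
Births: 1220 × 0.29 = 354 ; 1635 × 0.106 = 173 — total 527
20–39: 649 × 0.961 = 624
40–59: 1220 × 0.962 = 1174
60–79: 1635 × 0.954 = 1560
End of period: [527, 624, 1174, 1560]
Period 3:
Births: 624 × 0.29 = 181 ; 1174 × 0.106 = 124 — total 305
20–39: 527 × 0.961 = 506
40–59: 624 × 0.962 = 600
60–79: 1174 × 0.954 = 1120
End of period: [305, 506, 600, 1120]
Period 4:
Births: 506 × 0.29 = 147 ; 600 × 0.106 = 64 — total 211
20–39: 305 × 0.961 = 293
40–59: 506 × 0.962 = 487
60–79: 600 × 0.954 = 572
End of period: [211, 293, 487, 572]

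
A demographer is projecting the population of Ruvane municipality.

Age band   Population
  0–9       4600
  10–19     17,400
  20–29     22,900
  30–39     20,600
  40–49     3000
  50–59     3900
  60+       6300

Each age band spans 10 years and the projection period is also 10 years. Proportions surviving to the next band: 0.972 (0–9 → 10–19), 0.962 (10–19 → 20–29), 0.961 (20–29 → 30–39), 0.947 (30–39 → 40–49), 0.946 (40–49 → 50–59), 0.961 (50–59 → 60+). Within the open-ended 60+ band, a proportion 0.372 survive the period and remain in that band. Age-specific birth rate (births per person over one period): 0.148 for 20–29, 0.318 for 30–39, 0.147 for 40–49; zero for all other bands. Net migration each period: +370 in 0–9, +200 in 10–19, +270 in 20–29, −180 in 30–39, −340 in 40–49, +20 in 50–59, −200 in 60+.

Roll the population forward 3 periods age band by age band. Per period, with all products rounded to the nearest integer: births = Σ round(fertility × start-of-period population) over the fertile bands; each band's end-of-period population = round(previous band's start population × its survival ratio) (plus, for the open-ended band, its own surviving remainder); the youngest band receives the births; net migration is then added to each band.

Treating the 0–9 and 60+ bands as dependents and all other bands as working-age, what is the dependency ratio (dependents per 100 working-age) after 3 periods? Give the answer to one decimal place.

Let band 1 be 0–9 through band 7 = 60+.
Period 1.
Births: 22900 × 0.148 = 3389  |  20600 × 0.318 = 6551  |  3000 × 0.147 = 441 → total 10381
Band 2: 4600 × 0.972 = 4471
Band 3: 17400 × 0.962 = 16739
Band 4: 22900 × 0.961 = 22007
Band 5: 20600 × 0.947 = 19508
Band 6: 3000 × 0.946 = 2838
Band 7: 3900 × 0.961 + 6300 × 0.372 = 3748 + 2344 = 6092
Net migration: Band 1 + 370 → 10751; Band 2 + 200 → 4671; Band 3 + 270 → 17009; Band 4 − 180 → 21827; Band 5 − 340 → 19168; Band 6 + 20 → 2858; Band 7 − 200 → 5892
→ [10751, 4671, 17009, 21827, 19168, 2858, 5892]
Period 2.
Births: 17009 × 0.148 = 2517  |  21827 × 0.318 = 6941  |  19168 × 0.147 = 2818 → total 12276
Band 2: 10751 × 0.972 = 10450
Band 3: 4671 × 0.962 = 4494
Band 4: 17009 × 0.961 = 16346
Band 5: 21827 × 0.947 = 20670
Band 6: 19168 × 0.946 = 18133
Band 7: 2858 × 0.961 + 5892 × 0.372 = 2747 + 2192 = 4939
Net migration: Band 1 + 370 → 12646; Band 2 + 200 → 10650; Band 3 + 270 → 4764; Band 4 − 180 → 16166; Band 5 − 340 → 20330; Band 6 + 20 → 18153; Band 7 − 200 → 4739
→ [12646, 10650, 4764, 16166, 20330, 18153, 4739]
Period 3.
Births: 4764 × 0.148 = 705  |  16166 × 0.318 = 5141  |  20330 × 0.147 = 2989 → total 8835
Band 2: 12646 × 0.972 = 12292
Band 3: 10650 × 0.962 = 10245
Band 4: 4764 × 0.961 = 4578
Band 5: 16166 × 0.947 = 15309
Band 6: 20330 × 0.946 = 19232
Band 7: 18153 × 0.961 + 4739 × 0.372 = 17445 + 1763 = 19208
Net migration: Band 1 + 370 → 9205; Band 2 + 200 → 12492; Band 3 + 270 → 10515; Band 4 − 180 → 4398; Band 5 − 340 → 14969; Band 6 + 20 → 19252; Band 7 − 200 → 19008
→ [9205, 12492, 10515, 4398, 14969, 19252, 19008]
Dependents (band 0–9 + band 60+) = 9205 + 19008 = 28213; working-age = 61626; ratio = 28213/61626 × 100 = 45.8

45.8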